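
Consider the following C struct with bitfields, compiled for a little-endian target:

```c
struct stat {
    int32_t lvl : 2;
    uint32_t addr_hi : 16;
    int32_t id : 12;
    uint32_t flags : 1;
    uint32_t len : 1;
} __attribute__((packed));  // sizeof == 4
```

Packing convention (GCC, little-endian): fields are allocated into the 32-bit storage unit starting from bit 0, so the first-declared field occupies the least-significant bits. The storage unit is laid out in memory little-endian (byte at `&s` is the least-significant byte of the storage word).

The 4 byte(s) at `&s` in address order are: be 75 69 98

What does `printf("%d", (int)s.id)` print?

1562

[0]=0xbe [1]=0x75 [2]=0x69 [3]=0x98 (little-endian) → word 0x986975be
lvl [0+:2] = (word>>0) & 0x3 = 2
addr_hi [2+:16] = (word>>2) & 0xffff = 23919
id [18+:12] = (word>>18) & 0xfff = 1562  ←
flags [30+:1] = (word>>30) & 0x1 = 0
len [31+:1] = (word>>31) & 0x1 = 1
id signed 12b, MSB=0: value = 1562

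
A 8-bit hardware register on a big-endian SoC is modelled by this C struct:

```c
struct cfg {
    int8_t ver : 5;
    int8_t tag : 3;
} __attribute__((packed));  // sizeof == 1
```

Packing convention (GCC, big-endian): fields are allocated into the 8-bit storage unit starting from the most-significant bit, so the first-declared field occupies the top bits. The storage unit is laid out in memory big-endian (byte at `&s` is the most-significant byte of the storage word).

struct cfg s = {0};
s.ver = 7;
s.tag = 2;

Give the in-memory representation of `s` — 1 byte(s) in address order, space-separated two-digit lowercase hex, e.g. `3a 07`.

ver:5 = 7 → 0x7 << 3 → word 0x38
tag:3 = 2 → 0x2 << 0 → word 0x3a
word = 0x3a → big-endian bytes:
  [0]=0x3a

3a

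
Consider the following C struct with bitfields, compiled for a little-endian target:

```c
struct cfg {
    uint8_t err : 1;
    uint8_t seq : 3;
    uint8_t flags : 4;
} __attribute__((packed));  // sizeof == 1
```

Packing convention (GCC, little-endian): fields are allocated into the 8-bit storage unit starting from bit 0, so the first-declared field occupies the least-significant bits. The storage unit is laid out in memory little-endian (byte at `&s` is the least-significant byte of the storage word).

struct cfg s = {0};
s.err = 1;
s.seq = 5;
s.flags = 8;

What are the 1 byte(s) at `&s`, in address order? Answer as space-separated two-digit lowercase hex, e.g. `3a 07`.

8b

err:1 = 1 → 0x1 << 0 → word 0x01
seq:3 = 5 → 0x5 << 1 → word 0x0b
flags:4 = 8 → 0x8 << 4 → word 0x8b
word = 0x8b → little-endian bytes:
  [0]=0x8b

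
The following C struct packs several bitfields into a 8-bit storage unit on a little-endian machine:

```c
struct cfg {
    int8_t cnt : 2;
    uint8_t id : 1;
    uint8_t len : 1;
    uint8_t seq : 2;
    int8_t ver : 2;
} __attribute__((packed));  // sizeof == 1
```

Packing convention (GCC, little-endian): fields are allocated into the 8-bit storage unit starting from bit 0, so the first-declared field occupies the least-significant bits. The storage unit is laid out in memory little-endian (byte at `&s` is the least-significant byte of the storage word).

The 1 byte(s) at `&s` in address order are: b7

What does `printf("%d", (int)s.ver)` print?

-2

[0]=0xb7 (little-endian) → word 0xb7
cnt [0+:2] = (word>>0) & 0x3 = 3
id [2+:1] = (word>>2) & 0x1 = 1
len [3+:1] = (word>>3) & 0x1 = 0
seq [4+:2] = (word>>4) & 0x3 = 3
ver [6+:2] = (word>>6) & 0x3 = 2  ←
ver signed 2b, MSB=1: 2 - 4 = -2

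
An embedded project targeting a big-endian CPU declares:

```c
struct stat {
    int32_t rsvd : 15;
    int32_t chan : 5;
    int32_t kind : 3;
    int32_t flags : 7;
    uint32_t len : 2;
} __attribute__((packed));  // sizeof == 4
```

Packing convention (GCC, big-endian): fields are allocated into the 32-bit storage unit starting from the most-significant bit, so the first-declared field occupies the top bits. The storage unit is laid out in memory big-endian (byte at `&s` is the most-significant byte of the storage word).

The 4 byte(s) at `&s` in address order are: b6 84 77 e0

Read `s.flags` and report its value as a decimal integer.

[0]=0xb6 [1]=0x84 [2]=0x77 [3]=0xe0 (big-endian) → word 0xb68477e0
rsvd [17+:15] = (word>>17) & 0x7fff = 23362
chan [12+:5] = (word>>12) & 0x1f = 7
kind [9+:3] = (word>>9) & 0x7 = 3
flags [2+:7] = (word>>2) & 0x7f = 120  ←
len [0+:2] = (word>>0) & 0x3 = 0
flags signed 7b, MSB=1: 120 - 128 = -8

-8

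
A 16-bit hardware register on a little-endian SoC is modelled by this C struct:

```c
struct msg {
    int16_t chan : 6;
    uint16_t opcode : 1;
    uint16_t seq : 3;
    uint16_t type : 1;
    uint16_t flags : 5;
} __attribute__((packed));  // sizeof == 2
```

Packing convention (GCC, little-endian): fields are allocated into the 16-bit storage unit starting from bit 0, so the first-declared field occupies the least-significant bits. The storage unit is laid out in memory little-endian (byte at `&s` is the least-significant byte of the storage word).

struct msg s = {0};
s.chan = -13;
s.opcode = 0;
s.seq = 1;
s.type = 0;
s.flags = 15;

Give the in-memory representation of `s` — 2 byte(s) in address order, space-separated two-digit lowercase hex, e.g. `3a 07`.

b3 78

chan:6 = -13 → 0x33 << 0 → word 0x0033
opcode:1 = 0 → 0x0 << 6 → word 0x0033
seq:3 = 1 → 0x1 << 7 → word 0x00b3
type:1 = 0 → 0x0 << 10 → word 0x00b3
flags:5 = 15 → 0xf << 11 → word 0x78b3
word = 0x78b3 → little-endian bytes:
  [0]=0xb3  [1]=0x78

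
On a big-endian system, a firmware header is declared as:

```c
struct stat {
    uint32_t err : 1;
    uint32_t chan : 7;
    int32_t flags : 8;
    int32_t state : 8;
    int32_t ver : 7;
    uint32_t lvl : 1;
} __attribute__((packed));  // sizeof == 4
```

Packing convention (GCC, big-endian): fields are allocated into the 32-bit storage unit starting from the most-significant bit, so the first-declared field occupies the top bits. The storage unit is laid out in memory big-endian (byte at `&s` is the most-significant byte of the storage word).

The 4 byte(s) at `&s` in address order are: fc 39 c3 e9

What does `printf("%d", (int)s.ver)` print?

-12

[0]=0xfc [1]=0x39 [2]=0xc3 [3]=0xe9 (big-endian) → word 0xfc39c3e9
err [31+:1] = (word>>31) & 0x1 = 1
chan [24+:7] = (word>>24) & 0x7f = 124
flags [16+:8] = (word>>16) & 0xff = 57
state [8+:8] = (word>>8) & 0xff = 195
ver [1+:7] = (word>>1) & 0x7f = 116  ←
lvl [0+:1] = (word>>0) & 0x1 = 1
ver signed 7b, MSB=1: 116 - 128 = -12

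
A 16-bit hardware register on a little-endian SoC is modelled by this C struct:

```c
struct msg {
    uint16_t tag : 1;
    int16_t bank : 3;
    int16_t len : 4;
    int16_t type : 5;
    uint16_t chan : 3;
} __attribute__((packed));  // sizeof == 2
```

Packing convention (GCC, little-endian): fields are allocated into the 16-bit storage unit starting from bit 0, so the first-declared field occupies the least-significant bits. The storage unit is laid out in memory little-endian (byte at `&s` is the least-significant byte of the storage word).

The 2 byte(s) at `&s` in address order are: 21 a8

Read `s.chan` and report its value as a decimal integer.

5

[0]=0x21 [1]=0xa8 (little-endian) → word 0xa821
tag:1 @ bit 0 → (0xa821>>0)&0x1 = 0x1
bank:3 @ bit 1 → (0xa821>>1)&0x7 = 0x0
len:4 @ bit 4 → (0xa821>>4)&0xf = 0x2
type:5 @ bit 8 → (0xa821>>8)&0x1f = 0x8
chan:3 @ bit 13 → (0xa821>>13)&0x7 = 0x5  ←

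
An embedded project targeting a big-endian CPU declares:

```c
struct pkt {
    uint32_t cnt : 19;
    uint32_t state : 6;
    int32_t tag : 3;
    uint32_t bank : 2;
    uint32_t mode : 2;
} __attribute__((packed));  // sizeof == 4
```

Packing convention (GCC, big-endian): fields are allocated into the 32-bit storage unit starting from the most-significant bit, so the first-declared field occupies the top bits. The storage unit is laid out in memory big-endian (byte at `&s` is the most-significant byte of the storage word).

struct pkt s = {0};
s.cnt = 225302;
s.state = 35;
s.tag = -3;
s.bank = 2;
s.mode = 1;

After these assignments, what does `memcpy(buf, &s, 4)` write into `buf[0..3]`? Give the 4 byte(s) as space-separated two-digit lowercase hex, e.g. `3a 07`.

6e 02 d1 d9

cnt:19 = 225302 → 0x37016 << 13 → word 0x6e02c000
state:6 = 35 → 0x23 << 7 → word 0x6e02d180
tag:3 = -3 → 0x5 << 4 → word 0x6e02d1d0
bank:2 = 2 → 0x2 << 2 → word 0x6e02d1d8
mode:2 = 1 → 0x1 << 0 → word 0x6e02d1d9
word = 0x6e02d1d9 → big-endian bytes:
  [0]=0x6e  [1]=0x02  [2]=0xd1  [3]=0xd9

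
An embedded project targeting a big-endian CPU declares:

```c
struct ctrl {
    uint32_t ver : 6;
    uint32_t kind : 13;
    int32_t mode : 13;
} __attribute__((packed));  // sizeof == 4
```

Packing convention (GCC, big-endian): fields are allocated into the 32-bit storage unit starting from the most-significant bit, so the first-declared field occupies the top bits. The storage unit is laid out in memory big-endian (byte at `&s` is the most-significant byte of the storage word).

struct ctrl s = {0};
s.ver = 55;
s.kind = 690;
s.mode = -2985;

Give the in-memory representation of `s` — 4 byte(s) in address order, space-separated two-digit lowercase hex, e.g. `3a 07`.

[26+:6] ver=55 & 0x3f = 0x37; word=0xdc000000
[13+:13] kind=690 & 0x1fff = 0x2b2; word=0xdc564000
[0+:13] mode=-2985 & 0x1fff = 0x1457; word=0xdc565457
word = 0xdc565457 → big-endian bytes:
  [0]=0xdc  [1]=0x56  [2]=0x54  [3]=0x57

dc 56 54 57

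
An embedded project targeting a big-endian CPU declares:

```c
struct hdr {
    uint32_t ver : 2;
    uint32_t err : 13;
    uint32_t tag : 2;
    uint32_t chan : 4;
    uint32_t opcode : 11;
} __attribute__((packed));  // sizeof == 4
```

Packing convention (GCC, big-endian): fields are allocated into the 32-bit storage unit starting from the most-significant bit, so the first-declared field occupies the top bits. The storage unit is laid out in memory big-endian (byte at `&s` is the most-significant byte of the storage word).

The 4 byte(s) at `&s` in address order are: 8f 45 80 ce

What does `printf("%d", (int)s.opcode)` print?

206

[0]=0x8f [1]=0x45 [2]=0x80 [3]=0xce (big-endian) → word 0x8f4580ce
ver:2 @ bit 30 → (0x8f4580ce>>30)&0x3 = 0x2
err:13 @ bit 17 → (0x8f4580ce>>17)&0x1fff = 0x7a2
tag:2 @ bit 15 → (0x8f4580ce>>15)&0x3 = 0x3
chan:4 @ bit 11 → (0x8f4580ce>>11)&0xf = 0x0
opcode:11 @ bit 0 → (0x8f4580ce>>0)&0x7ff = 0xce  ←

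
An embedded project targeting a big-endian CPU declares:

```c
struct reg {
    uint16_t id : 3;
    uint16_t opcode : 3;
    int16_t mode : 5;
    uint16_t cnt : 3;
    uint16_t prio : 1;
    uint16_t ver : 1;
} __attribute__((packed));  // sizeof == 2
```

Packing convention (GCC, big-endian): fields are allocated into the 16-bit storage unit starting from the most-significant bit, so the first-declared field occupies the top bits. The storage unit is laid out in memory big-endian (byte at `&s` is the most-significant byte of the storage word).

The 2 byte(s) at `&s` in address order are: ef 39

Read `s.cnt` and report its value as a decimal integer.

[0]=0xef [1]=0x39 (big-endian) → word 0xef39
id:3 @ bit 13 → (0xef39>>13)&0x7 = 0x7
opcode:3 @ bit 10 → (0xef39>>10)&0x7 = 0x3
mode:5 @ bit 5 → (0xef39>>5)&0x1f = 0x19
cnt:3 @ bit 2 → (0xef39>>2)&0x7 = 0x6  ←
prio:1 @ bit 1 → (0xef39>>1)&0x1 = 0x0
ver:1 @ bit 0 → (0xef39>>0)&0x1 = 0x1

6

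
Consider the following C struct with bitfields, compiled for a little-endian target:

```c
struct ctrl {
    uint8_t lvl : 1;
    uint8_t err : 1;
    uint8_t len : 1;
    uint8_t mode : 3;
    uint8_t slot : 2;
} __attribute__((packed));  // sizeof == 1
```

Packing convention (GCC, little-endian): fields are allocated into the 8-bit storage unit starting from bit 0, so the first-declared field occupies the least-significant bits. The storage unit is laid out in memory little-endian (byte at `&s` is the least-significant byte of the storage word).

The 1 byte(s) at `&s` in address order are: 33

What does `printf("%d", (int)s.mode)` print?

[0]=0x33 (little-endian) → word 0x33
lvl [0+:1] = (word>>0) & 0x1 = 1
err [1+:1] = (word>>1) & 0x1 = 1
len [2+:1] = (word>>2) & 0x1 = 0
mode [3+:3] = (word>>3) & 0x7 = 6  ←
slot [6+:2] = (word>>6) & 0x3 = 0

6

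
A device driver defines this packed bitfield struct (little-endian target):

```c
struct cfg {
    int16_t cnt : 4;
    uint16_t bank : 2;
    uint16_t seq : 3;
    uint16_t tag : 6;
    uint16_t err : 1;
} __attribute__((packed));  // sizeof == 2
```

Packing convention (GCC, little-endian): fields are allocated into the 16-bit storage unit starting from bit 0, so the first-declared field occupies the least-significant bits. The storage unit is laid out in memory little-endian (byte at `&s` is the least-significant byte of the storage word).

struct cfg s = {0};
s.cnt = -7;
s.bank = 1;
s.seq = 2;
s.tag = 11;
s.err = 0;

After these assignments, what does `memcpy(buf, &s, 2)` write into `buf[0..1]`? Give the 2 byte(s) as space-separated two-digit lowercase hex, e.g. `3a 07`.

cnt (4b) val=-7 bits=0x9 at bit 0: 0x0009
bank (2b) val=1 bits=0x1 at bit 4: 0x0019
seq (3b) val=2 bits=0x2 at bit 6: 0x0099
tag (6b) val=11 bits=0xb at bit 9: 0x1699
err (1b) val=0 bits=0x0 at bit 15: 0x1699
word = 0x1699 → little-endian bytes:
  [0]=0x99  [1]=0x16

99 16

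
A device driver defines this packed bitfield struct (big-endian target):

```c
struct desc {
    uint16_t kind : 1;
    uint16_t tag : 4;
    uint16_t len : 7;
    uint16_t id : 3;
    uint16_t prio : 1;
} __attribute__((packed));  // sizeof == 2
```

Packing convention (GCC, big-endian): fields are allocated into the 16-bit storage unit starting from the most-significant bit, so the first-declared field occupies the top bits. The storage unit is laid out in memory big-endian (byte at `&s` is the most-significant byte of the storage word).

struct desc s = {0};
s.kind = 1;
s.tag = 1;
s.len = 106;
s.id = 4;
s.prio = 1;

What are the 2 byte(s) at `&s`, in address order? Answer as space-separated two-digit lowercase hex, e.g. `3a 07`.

kind (1b) val=1 bits=0x1 at bit 15: 0x8000
tag (4b) val=1 bits=0x1 at bit 11: 0x8800
len (7b) val=106 bits=0x6a at bit 4: 0x8ea0
id (3b) val=4 bits=0x4 at bit 1: 0x8ea8
prio (1b) val=1 bits=0x1 at bit 0: 0x8ea9
word = 0x8ea9 → big-endian bytes:
  [0]=0x8e  [1]=0xa9

8e a9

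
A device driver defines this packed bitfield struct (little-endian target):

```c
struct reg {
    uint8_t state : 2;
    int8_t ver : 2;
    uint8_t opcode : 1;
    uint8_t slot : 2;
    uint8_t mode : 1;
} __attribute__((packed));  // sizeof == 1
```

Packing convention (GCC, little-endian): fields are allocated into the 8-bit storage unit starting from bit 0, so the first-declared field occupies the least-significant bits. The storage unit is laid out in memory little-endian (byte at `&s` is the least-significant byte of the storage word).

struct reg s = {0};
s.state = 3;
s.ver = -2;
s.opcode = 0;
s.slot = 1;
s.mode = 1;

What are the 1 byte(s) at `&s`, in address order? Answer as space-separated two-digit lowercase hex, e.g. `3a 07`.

[0+:2] state=3 & 0x3 = 0x3; word=0x03
[2+:2] ver=-2 & 0x3 = 0x2; word=0x0b
[4+:1] opcode=0 & 0x1 = 0x0; word=0x0b
[5+:2] slot=1 & 0x3 = 0x1; word=0x2b
[7+:1] mode=1 & 0x1 = 0x1; word=0xab
word = 0xab → little-endian bytes:
  [0]=0xab

ab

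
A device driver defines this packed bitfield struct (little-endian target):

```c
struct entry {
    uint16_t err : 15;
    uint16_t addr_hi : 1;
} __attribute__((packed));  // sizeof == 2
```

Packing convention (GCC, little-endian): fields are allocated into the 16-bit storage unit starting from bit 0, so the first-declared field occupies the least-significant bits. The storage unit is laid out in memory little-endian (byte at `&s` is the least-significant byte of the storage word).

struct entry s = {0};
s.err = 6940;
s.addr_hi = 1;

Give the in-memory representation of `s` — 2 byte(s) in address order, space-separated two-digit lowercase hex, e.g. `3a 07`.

1c 9b

err:15 = 6940 → 0x1b1c << 0 → word 0x1b1c
addr_hi:1 = 1 → 0x1 << 15 → word 0x9b1c
word = 0x9b1c → little-endian bytes:
  [0]=0x1c  [1]=0x9b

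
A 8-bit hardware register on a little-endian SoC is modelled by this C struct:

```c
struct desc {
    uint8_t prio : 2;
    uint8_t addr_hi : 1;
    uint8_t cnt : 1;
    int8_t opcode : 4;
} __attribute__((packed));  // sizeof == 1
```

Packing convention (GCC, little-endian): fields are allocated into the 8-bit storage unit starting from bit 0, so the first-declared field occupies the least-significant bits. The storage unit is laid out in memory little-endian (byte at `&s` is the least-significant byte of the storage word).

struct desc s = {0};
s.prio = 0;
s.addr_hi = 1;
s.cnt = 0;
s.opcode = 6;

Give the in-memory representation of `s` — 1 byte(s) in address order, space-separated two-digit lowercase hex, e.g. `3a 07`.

prio:2 = 0 → 0x0 << 0 → word 0x00
addr_hi:1 = 1 → 0x1 << 2 → word 0x04
cnt:1 = 0 → 0x0 << 3 → word 0x04
opcode:4 = 6 → 0x6 << 4 → word 0x64
word = 0x64 → little-endian bytes:
  [0]=0x64

64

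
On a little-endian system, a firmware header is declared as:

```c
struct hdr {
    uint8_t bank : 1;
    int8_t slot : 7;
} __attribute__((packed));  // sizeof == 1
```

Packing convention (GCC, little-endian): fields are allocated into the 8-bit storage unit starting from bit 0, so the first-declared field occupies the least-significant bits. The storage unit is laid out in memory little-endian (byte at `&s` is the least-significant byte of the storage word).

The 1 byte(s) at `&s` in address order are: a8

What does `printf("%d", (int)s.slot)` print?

[0]=0xa8 (little-endian) → word 0xa8
bank [0+:1] = (word>>0) & 0x1 = 0
slot [1+:7] = (word>>1) & 0x7f = 84  ←
slot signed 7b, MSB=1: 84 - 128 = -44

-44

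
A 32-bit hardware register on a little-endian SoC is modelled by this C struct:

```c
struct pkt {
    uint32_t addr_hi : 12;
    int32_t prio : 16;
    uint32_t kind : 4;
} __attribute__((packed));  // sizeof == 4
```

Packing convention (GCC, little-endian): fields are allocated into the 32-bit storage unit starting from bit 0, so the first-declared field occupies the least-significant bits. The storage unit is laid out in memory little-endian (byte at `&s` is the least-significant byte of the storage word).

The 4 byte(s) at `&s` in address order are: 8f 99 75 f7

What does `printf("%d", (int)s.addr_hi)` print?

[0]=0x8f [1]=0x99 [2]=0x75 [3]=0xf7 (little-endian) → word 0xf775998f
addr_hi [0+:12] = (word>>0) & 0xfff = 2447  ←
prio [12+:16] = (word>>12) & 0xffff = 30553
kind [28+:4] = (word>>28) & 0xf = 15

2447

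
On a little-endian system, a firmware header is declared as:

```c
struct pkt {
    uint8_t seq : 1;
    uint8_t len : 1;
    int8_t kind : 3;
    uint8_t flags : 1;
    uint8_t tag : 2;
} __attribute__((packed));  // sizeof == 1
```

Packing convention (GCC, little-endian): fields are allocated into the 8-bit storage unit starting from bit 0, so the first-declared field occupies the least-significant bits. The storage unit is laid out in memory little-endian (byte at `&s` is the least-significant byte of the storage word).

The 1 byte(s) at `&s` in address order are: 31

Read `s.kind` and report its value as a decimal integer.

[0]=0x31 (little-endian) → word 0x31
seq [0+:1] = (word>>0) & 0x1 = 1
len [1+:1] = (word>>1) & 0x1 = 0
kind [2+:3] = (word>>2) & 0x7 = 4  ←
flags [5+:1] = (word>>5) & 0x1 = 1
tag [6+:2] = (word>>6) & 0x3 = 0
kind signed 3b, MSB=1: 4 - 8 = -4

-4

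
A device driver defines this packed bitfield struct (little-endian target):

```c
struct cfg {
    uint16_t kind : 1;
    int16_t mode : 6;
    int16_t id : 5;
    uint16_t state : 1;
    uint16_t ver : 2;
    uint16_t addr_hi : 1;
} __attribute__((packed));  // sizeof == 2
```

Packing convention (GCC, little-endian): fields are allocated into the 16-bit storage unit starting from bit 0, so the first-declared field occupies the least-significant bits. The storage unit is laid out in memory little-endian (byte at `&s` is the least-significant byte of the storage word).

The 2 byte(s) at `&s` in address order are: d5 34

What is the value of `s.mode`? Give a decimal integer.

[0]=0xd5 [1]=0x34 (little-endian) → word 0x34d5
kind [0+:1] = (word>>0) & 0x1 = 1
mode [1+:6] = (word>>1) & 0x3f = 42  ←
id [7+:5] = (word>>7) & 0x1f = 9
state [12+:1] = (word>>12) & 0x1 = 1
ver [13+:2] = (word>>13) & 0x3 = 1
addr_hi [15+:1] = (word>>15) & 0x1 = 0
mode signed 6b, MSB=1: 42 - 64 = -22

-22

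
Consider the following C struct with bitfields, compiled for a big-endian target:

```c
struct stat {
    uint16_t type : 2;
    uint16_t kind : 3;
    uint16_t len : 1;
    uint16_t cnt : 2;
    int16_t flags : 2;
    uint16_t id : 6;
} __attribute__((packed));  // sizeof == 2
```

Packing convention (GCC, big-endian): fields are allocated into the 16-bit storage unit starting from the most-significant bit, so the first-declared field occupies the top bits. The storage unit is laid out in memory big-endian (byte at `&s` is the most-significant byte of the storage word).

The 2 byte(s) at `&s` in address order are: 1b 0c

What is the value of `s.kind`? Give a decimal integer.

[0]=0x1b [1]=0x0c (big-endian) → word 0x1b0c
type [14+:2] = (word>>14) & 0x3 = 0
kind [11+:3] = (word>>11) & 0x7 = 3  ←
len [10+:1] = (word>>10) & 0x1 = 0
cnt [8+:2] = (word>>8) & 0x3 = 3
flags [6+:2] = (word>>6) & 0x3 = 0
id [0+:6] = (word>>0) & 0x3f = 12

3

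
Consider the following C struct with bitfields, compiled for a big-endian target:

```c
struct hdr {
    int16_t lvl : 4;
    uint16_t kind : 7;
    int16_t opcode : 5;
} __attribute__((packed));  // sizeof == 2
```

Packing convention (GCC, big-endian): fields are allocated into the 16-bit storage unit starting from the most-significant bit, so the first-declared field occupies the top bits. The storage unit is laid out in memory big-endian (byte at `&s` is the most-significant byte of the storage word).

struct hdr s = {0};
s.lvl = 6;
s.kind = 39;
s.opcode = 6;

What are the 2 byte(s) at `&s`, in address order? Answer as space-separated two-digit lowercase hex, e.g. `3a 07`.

64 e6

[12+:4] lvl=6 & 0xf = 0x6; word=0x6000
[5+:7] kind=39 & 0x7f = 0x27; word=0x64e0
[0+:5] opcode=6 & 0x1f = 0x6; word=0x64e6
word = 0x64e6 → big-endian bytes:
  [0]=0x64  [1]=0xe6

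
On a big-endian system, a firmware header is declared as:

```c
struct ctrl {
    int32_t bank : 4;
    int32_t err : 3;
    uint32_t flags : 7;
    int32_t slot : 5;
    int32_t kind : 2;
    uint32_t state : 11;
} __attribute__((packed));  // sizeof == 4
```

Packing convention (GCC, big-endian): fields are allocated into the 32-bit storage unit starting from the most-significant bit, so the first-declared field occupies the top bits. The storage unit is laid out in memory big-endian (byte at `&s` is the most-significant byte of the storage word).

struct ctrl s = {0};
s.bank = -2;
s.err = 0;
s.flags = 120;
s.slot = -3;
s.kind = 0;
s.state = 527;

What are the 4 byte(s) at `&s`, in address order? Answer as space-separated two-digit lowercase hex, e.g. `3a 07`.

e1 e3 a2 0f

bank (4b) val=-2 bits=0xe at bit 28: 0xe0000000
err (3b) val=0 bits=0x0 at bit 25: 0xe0000000
flags (7b) val=120 bits=0x78 at bit 18: 0xe1e00000
slot (5b) val=-3 bits=0x1d at bit 13: 0xe1e3a000
kind (2b) val=0 bits=0x0 at bit 11: 0xe1e3a000
state (11b) val=527 bits=0x20f at bit 0: 0xe1e3a20f
word = 0xe1e3a20f → big-endian bytes:
  [0]=0xe1  [1]=0xe3  [2]=0xa2  [3]=0x0f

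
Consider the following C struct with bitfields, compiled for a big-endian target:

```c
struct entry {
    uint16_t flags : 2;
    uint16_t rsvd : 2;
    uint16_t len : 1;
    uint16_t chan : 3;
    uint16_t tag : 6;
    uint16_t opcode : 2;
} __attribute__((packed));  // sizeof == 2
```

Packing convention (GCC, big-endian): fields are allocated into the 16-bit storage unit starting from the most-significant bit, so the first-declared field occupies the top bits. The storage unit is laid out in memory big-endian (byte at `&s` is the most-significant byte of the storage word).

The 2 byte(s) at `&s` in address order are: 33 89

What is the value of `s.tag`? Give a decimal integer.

[0]=0x33 [1]=0x89 (big-endian) → word 0x3389
flags [14+:2] = (word>>14) & 0x3 = 0
rsvd [12+:2] = (word>>12) & 0x3 = 3
len [11+:1] = (word>>11) & 0x1 = 0
chan [8+:3] = (word>>8) & 0x7 = 3
tag [2+:6] = (word>>2) & 0x3f = 34  ←
opcode [0+:2] = (word>>0) & 0x3 = 1

34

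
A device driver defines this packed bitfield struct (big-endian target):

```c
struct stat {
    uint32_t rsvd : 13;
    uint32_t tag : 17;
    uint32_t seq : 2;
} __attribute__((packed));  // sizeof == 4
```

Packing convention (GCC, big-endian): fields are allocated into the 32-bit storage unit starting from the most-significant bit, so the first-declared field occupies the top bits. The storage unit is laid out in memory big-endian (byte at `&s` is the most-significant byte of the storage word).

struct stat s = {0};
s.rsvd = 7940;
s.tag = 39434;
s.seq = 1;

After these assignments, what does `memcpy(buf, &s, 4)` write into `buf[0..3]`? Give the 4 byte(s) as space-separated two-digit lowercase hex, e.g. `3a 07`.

[19+:13] rsvd=7940 & 0x1fff = 0x1f04; word=0xf8200000
[2+:17] tag=39434 & 0x1ffff = 0x9a0a; word=0xf8226828
[0+:2] seq=1 & 0x3 = 0x1; word=0xf8226829
word = 0xf8226829 → big-endian bytes:
  [0]=0xf8  [1]=0x22  [2]=0x68  [3]=0x29

f8 22 68 29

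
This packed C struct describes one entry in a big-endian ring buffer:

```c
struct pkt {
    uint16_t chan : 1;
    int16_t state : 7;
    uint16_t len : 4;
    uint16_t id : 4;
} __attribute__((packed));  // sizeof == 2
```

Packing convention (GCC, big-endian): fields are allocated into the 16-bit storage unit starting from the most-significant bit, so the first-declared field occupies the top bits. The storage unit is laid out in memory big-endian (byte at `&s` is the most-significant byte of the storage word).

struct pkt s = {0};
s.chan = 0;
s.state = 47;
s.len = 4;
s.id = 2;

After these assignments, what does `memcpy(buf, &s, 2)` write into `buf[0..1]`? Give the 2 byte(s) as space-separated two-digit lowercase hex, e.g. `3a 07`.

chan (1b) val=0 bits=0x0 at bit 15: 0x0000
state (7b) val=47 bits=0x2f at bit 8: 0x2f00
len (4b) val=4 bits=0x4 at bit 4: 0x2f40
id (4b) val=2 bits=0x2 at bit 0: 0x2f42
word = 0x2f42 → big-endian bytes:
  [0]=0x2f  [1]=0x42

2f 42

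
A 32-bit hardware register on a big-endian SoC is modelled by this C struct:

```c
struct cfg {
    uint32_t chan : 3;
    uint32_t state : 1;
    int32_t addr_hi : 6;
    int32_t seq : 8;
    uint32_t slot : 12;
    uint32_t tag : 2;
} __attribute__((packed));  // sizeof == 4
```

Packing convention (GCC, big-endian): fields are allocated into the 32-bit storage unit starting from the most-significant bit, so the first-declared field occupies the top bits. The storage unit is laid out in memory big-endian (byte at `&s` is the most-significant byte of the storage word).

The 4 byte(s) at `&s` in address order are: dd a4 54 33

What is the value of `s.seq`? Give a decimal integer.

-111

[0]=0xdd [1]=0xa4 [2]=0x54 [3]=0x33 (big-endian) → word 0xdda45433
chan [29+:3] = (word>>29) & 0x7 = 6
state [28+:1] = (word>>28) & 0x1 = 1
addr_hi [22+:6] = (word>>22) & 0x3f = 54
seq [14+:8] = (word>>14) & 0xff = 145  ←
slot [2+:12] = (word>>2) & 0xfff = 1292
tag [0+:2] = (word>>0) & 0x3 = 3
seq signed 8b, MSB=1: 145 - 256 = -111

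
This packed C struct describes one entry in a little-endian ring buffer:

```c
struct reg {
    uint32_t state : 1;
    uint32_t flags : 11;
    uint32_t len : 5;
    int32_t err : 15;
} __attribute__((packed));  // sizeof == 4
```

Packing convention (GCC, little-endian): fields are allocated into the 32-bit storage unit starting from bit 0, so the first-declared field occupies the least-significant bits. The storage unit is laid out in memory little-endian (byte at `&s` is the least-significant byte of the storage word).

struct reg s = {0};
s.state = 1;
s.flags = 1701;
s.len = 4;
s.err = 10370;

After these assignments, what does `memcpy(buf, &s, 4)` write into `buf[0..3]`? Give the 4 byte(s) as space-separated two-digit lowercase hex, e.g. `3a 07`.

state:1 = 1 → 0x1 << 0 → word 0x00000001
flags:11 = 1701 → 0x6a5 << 1 → word 0x00000d4b
len:5 = 4 → 0x4 << 12 → word 0x00004d4b
err:15 = 10370 → 0x2882 << 17 → word 0x51044d4b
word = 0x51044d4b → little-endian bytes:
  [0]=0x4b  [1]=0x4d  [2]=0x04  [3]=0x51

4b 4d 04 51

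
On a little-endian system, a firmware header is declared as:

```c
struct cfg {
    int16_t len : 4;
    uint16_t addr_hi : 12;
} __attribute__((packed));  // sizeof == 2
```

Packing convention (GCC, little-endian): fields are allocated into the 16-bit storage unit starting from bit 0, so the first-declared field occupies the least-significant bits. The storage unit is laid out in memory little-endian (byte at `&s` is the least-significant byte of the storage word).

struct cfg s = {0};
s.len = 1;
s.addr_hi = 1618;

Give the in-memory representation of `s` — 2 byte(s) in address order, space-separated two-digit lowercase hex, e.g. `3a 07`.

len:4 = 1 → 0x1 << 0 → word 0x0001
addr_hi:12 = 1618 → 0x652 << 4 → word 0x6521
word = 0x6521 → little-endian bytes:
  [0]=0x21  [1]=0x65

21 65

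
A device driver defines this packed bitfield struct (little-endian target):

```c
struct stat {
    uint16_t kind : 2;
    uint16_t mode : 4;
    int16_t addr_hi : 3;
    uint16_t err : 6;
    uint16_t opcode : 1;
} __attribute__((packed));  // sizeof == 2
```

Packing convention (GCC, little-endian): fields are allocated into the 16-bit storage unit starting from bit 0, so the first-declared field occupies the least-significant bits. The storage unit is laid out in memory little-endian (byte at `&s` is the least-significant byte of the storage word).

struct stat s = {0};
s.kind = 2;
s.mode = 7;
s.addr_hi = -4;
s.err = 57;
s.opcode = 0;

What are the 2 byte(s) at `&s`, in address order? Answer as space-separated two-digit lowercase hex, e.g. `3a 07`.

1e 73

[0+:2] kind=2 & 0x3 = 0x2; word=0x0002
[2+:4] mode=7 & 0xf = 0x7; word=0x001e
[6+:3] addr_hi=-4 & 0x7 = 0x4; word=0x011e
[9+:6] err=57 & 0x3f = 0x39; word=0x731e
[15+:1] opcode=0 & 0x1 = 0x0; word=0x731e
word = 0x731e → little-endian bytes:
  [0]=0x1e  [1]=0x73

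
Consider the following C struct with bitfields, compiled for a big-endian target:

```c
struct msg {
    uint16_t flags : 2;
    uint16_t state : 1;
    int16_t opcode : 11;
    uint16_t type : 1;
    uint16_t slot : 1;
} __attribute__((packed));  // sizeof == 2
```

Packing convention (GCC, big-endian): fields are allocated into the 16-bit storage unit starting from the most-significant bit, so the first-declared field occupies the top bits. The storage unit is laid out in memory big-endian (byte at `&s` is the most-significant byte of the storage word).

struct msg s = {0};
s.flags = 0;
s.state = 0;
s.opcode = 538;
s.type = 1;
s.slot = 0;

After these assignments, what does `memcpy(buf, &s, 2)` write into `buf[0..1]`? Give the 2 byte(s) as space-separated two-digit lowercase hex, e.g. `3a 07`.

08 6a

flags:2 = 0 → 0x0 << 14 → word 0x0000
state:1 = 0 → 0x0 << 13 → word 0x0000
opcode:11 = 538 → 0x21a << 2 → word 0x0868
type:1 = 1 → 0x1 << 1 → word 0x086a
slot:1 = 0 → 0x0 << 0 → word 0x086a
word = 0x086a → big-endian bytes:
  [0]=0x08  [1]=0x6a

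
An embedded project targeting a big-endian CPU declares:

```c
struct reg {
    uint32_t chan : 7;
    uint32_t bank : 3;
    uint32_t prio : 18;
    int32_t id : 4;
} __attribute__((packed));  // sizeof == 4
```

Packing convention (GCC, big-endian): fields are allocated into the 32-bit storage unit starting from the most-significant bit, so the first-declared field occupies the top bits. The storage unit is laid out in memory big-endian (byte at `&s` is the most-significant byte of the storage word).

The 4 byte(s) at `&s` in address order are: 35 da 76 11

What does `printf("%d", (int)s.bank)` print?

[0]=0x35 [1]=0xda [2]=0x76 [3]=0x11 (big-endian) → word 0x35da7611
chan:7 @ bit 25 → (0x35da7611>>25)&0x7f = 0x1a
bank:3 @ bit 22 → (0x35da7611>>22)&0x7 = 0x7  ←
prio:18 @ bit 4 → (0x35da7611>>4)&0x3ffff = 0x1a761
id:4 @ bit 0 → (0x35da7611>>0)&0xf = 0x1

7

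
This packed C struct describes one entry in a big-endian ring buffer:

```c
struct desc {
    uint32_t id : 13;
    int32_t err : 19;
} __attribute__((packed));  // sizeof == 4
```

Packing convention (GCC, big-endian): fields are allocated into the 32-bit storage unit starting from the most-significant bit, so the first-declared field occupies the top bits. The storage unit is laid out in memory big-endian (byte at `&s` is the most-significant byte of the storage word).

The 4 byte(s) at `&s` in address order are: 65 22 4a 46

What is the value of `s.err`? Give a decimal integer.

[0]=0x65 [1]=0x22 [2]=0x4a [3]=0x46 (big-endian) → word 0x65224a46
id [19+:13] = (word>>19) & 0x1fff = 3236
err [0+:19] = (word>>0) & 0x7ffff = 150086  ←
err signed 19b, MSB=0: value = 150086

150086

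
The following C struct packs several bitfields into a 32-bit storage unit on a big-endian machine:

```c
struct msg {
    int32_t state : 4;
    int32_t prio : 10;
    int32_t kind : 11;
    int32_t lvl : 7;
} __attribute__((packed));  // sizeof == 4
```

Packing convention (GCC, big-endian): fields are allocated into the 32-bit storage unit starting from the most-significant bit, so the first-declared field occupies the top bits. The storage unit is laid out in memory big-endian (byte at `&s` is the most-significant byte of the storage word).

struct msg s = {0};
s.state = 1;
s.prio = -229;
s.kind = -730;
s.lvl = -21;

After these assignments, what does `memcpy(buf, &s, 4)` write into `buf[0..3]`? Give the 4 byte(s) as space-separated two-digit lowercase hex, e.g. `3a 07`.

[28+:4] state=1 & 0xf = 0x1; word=0x10000000
[18+:10] prio=-229 & 0x3ff = 0x31b; word=0x1c6c0000
[7+:11] kind=-730 & 0x7ff = 0x526; word=0x1c6e9300
[0+:7] lvl=-21 & 0x7f = 0x6b; word=0x1c6e936b
word = 0x1c6e936b → big-endian bytes:
  [0]=0x1c  [1]=0x6e  [2]=0x93  [3]=0x6b

1c 6e 93 6b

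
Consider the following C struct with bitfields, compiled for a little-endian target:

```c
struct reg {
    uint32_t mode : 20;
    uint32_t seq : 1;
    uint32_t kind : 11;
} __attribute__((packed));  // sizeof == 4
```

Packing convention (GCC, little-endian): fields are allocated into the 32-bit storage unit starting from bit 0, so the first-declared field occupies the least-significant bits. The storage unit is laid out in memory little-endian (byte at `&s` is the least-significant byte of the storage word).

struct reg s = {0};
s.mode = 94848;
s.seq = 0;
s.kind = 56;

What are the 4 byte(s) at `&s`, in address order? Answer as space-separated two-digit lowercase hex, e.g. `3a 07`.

[0+:20] mode=94848 & 0xfffff = 0x17280; word=0x00017280
[20+:1] seq=0 & 0x1 = 0x0; word=0x00017280
[21+:11] kind=56 & 0x7ff = 0x38; word=0x07017280
word = 0x07017280 → little-endian bytes:
  [0]=0x80  [1]=0x72  [2]=0x01  [3]=0x07

80 72 01 07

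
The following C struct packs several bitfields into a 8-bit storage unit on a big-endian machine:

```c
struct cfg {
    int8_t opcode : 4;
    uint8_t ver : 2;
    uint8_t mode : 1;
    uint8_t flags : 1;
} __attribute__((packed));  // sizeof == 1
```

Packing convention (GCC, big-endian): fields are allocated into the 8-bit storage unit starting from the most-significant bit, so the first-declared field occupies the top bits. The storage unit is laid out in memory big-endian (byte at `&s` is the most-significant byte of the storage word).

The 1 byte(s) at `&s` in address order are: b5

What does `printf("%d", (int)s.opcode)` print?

[0]=0xb5 (big-endian) → word 0xb5
opcode [4+:4] = (word>>4) & 0xf = 11  ←
ver [2+:2] = (word>>2) & 0x3 = 1
mode [1+:1] = (word>>1) & 0x1 = 0
flags [0+:1] = (word>>0) & 0x1 = 1
opcode signed 4b, MSB=1: 11 - 16 = -5

-5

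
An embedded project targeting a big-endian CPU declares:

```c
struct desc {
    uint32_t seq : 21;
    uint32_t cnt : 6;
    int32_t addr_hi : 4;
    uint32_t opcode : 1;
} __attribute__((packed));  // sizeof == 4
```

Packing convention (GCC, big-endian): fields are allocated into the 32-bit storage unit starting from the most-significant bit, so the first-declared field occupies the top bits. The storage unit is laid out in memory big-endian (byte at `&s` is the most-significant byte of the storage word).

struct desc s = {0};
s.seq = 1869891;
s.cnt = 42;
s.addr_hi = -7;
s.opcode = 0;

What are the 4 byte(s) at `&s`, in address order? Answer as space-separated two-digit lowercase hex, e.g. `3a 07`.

e4 42 1d 52

seq (21b) val=1869891 bits=0x1c8843 at bit 11: 0xe4421800
cnt (6b) val=42 bits=0x2a at bit 5: 0xe4421d40
addr_hi (4b) val=-7 bits=0x9 at bit 1: 0xe4421d52
opcode (1b) val=0 bits=0x0 at bit 0: 0xe4421d52
word = 0xe4421d52 → big-endian bytes:
  [0]=0xe4  [1]=0x42  [2]=0x1d  [3]=0x52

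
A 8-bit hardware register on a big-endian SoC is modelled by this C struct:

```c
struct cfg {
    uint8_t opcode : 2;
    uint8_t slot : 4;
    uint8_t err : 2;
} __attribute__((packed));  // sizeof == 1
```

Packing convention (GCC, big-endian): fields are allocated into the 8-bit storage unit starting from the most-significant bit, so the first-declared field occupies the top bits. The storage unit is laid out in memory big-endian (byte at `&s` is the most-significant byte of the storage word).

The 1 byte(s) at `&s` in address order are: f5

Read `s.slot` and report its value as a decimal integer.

[0]=0xf5 (big-endian) → word 0xf5
opcode:2 @ bit 6 → (0xf5>>6)&0x3 = 0x3
slot:4 @ bit 2 → (0xf5>>2)&0xf = 0xd  ←
err:2 @ bit 0 → (0xf5>>0)&0x3 = 0x1

13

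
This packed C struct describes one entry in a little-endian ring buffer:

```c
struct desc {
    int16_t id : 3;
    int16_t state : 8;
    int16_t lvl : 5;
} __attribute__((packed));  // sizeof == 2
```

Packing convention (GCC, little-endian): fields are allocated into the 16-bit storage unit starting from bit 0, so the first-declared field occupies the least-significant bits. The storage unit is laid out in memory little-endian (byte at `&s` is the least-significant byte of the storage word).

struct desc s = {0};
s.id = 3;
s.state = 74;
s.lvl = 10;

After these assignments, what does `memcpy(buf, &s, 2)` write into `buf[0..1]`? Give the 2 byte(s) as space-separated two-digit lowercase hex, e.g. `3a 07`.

id:3 = 3 → 0x3 << 0 → word 0x0003
state:8 = 74 → 0x4a << 3 → word 0x0253
lvl:5 = 10 → 0xa << 11 → word 0x5253
word = 0x5253 → little-endian bytes:
  [0]=0x53  [1]=0x52

53 52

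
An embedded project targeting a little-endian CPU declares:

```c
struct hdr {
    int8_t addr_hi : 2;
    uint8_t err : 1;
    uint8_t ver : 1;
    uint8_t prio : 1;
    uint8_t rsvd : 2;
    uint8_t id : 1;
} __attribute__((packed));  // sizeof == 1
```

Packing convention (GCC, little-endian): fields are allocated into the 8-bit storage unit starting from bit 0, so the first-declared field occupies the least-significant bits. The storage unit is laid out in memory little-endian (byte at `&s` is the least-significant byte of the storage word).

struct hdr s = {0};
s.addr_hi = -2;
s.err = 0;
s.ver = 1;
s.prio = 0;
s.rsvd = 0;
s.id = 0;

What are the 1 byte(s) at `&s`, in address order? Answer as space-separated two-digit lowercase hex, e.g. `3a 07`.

addr_hi:2 = -2 → 0x2 << 0 → word 0x02
err:1 = 0 → 0x0 << 2 → word 0x02
ver:1 = 1 → 0x1 << 3 → word 0x0a
prio:1 = 0 → 0x0 << 4 → word 0x0a
rsvd:2 = 0 → 0x0 << 5 → word 0x0a
id:1 = 0 → 0x0 << 7 → word 0x0a
word = 0x0a → little-endian bytes:
  [0]=0x0a

0a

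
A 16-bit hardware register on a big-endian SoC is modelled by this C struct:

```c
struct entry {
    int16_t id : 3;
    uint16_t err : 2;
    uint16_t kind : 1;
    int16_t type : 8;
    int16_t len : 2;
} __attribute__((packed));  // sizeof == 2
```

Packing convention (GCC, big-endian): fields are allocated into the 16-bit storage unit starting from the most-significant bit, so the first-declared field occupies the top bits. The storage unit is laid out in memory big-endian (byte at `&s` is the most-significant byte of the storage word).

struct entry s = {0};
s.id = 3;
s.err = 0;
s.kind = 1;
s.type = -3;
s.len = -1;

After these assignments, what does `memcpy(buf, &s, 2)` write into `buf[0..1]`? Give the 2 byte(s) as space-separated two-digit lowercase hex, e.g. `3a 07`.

id (3b) val=3 bits=0x3 at bit 13: 0x6000
err (2b) val=0 bits=0x0 at bit 11: 0x6000
kind (1b) val=1 bits=0x1 at bit 10: 0x6400
type (8b) val=-3 bits=0xfd at bit 2: 0x67f4
len (2b) val=-1 bits=0x3 at bit 0: 0x67f7
word = 0x67f7 → big-endian bytes:
  [0]=0x67  [1]=0xf7

67 f7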